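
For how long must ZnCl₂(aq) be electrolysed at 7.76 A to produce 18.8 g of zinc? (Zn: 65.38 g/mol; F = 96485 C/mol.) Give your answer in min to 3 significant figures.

n(Zn) = 18.8 / 65.38 = 0.2875 mol
Zn²⁺ + 2e⁻ → Zn, so n(e⁻) = 2 × 0.2875 = 0.5750 mol
Q = 0.5750 × 96485 = 55480 C
t = Q / I = 55480 / 7.76 = 7149 s = 119 min

119 min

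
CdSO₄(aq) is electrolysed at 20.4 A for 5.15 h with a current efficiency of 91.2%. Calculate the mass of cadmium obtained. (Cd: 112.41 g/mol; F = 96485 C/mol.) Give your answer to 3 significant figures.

201 g

Q = 20.4 × 18540 = 3.782×10^5 C
n(e⁻) = 3.782×10^5 / 96485 = 3.920 mol
Cd²⁺ + 2e⁻ → Cd, so theoretical m(Cd) = 1.960 × 112.41 = 220.3 g
Actual mass = 91.2% × 220.3 = 201 g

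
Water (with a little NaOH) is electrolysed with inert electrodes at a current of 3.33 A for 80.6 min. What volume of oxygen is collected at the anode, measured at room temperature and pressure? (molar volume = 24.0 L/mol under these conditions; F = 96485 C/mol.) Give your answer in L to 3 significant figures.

1.00 L

Charge passed = 3.33 × 4836 = 16100 C
Moles of electrons = 16100 / 96485 = 0.1669 mol
2H₂O → O₂ + 4H⁺ + 4e⁻, so n(O₂) = 0.1669 / 4 = 0.04173 mol
V = 0.04173 × 24.0 = 1.002 L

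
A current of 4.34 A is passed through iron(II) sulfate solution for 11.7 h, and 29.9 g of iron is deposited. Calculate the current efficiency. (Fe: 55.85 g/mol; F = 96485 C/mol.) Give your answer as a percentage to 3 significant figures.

56.5%

Q = 4.34 × 42120 = 1.828×10^5 C
n(e⁻) = 1.828×10^5 / 96485 = 1.895 mol
Fe²⁺ + 2e⁻ → Fe, so theoretical n(Fe) = 0.9475 mol → 52.92 g
Efficiency = 29.9 / 52.92 = 0.5650 = 56.5%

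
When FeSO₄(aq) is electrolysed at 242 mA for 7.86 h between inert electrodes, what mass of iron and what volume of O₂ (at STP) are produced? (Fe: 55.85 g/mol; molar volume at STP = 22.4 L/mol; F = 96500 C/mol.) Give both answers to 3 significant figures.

Q = 0.242 × 28296 = 6848 C; n(e⁻) = 6848 / 96500 = 0.07096 mol
Cathode: Fe²⁺ + 2e⁻ → Fe → n(Fe) = 0.07096/2 = 0.03548 mol → 1.98 g
Anode: 2H₂O → O₂ + 4H⁺ + 4e⁻ → n(O₂) = 0.07096/4 = 0.01774 mol → 0.397 L

1.98 g Fe; 0.397 L O₂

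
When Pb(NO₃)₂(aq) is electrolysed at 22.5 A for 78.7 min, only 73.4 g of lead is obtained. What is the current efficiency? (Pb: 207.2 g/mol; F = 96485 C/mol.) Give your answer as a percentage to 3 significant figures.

Q = 22.5 × 4722 = 1.062×10^5 C
n(e⁻) = 1.062×10^5 / 96485 = 1.101 mol
Pb²⁺ + 2e⁻ → Pb, so theoretical n(Pb) = 0.5505 mol → 114.1 g
Efficiency = 73.4 / 114.1 = 0.6433 = 64.3%

64.3%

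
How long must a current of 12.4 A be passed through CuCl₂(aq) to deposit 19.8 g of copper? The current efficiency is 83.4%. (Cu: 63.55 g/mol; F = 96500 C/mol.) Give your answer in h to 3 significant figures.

1.62 h

n(Cu) = 19.8 / 63.55 = 0.3116 mol
Cu²⁺ + 2e⁻ → Cu, so n(e⁻) = 2 × 0.3116 = 0.6232 mol
Q = 0.6232 × 96500 / 0.834 = 72110 C
t = Q / I = 72110 / 12.4 = 5815 s = 1.62 h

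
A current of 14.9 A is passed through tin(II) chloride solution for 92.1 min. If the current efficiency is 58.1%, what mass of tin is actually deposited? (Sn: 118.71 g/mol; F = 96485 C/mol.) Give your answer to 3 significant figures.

Q = 14.9 × 5526 = 82340 C
n(e⁻) = 82340 / 96485 = 0.8534 mol
Sn²⁺ + 2e⁻ → Sn, so theoretical m(Sn) = 0.4267 × 118.71 = 50.65 g
Actual mass = 58.1% × 50.65 = 29.4 g

29.4 g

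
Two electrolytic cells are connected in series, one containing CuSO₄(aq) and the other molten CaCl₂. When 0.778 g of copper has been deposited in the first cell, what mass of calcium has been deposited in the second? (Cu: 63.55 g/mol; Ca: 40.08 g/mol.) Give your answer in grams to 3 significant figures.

n(Cu) = 0.778 / 63.55 = 0.01224 mol
Cu²⁺ + 2e⁻ → Cu, so n(e⁻) = 2 × 0.01224 = 0.02448 mol
In series, the same 0.02448 mol of electrons flows through the second cell.
Ca²⁺ + 2e⁻ → Ca, so n(Ca) = 0.02448 / 2 = 0.01224 mol
m(Ca) = 0.01224 × 40.08 = 0.491 g

0.491 g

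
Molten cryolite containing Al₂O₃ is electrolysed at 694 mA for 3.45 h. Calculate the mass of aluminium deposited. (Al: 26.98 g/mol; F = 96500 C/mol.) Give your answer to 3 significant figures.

0.803 g

Charge passed = 0.694 × 12420 = 8619 C
Moles of electrons = 8619 / 96500 = 0.08932 mol
Al³⁺ + 3e⁻ → Al, so n(Al) = 0.08932 / 3 = 0.02977 mol
m = 0.02977 × 26.98 = 0.803 g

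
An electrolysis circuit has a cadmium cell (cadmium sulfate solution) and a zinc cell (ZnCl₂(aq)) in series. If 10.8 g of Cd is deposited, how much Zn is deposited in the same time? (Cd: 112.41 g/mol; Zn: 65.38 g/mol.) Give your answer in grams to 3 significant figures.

6.28 g

n(Cd) = 10.8 / 112.41 = 0.09608 mol
Cd²⁺ + 2e⁻ → Cd, so n(e⁻) = 2 × 0.09608 = 0.1922 mol
Same current for the same time ⇒ same n(e⁻) = 0.1922 mol in both cells.
Zn²⁺ + 2e⁻ → Zn, so n(Zn) = 0.1922 / 2 = 0.09610 mol
m(Zn) = 0.09610 × 65.38 = 6.28 g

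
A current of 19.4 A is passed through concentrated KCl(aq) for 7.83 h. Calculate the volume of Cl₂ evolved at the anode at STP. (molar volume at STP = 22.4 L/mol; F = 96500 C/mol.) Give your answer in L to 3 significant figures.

Q = It = 19.4 × 28188 = 5.468×10^5 C
Moles of electrons = 5.468×10^5 / 96500 = 5.666 mol
2Cl⁻ → Cl₂ + 2e⁻, so n(Cl₂) = 5.666 / 2 = 2.833 mol
V = 2.833 × 22.4 = 63.46 L

63.5 L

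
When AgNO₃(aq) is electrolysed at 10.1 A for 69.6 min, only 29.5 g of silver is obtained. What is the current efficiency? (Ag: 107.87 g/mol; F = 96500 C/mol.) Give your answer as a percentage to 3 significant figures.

Q = 10.1 × 4176 = 42180 C
n(e⁻) = 42180 / 96500 = 0.4371 mol
Ag⁺ + e⁻ → Ag, so theoretical n(Ag) = 0.4371 mol → 47.15 g
Efficiency = 29.5 / 47.15 = 0.6257 = 62.6%

62.6%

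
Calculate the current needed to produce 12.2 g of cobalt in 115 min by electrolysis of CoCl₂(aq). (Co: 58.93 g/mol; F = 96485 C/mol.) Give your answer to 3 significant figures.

n(Co) = 12.2 / 58.93 = 0.2070 mol
Co²⁺ + 2e⁻ → Co, so n(e⁻) = 2 × 0.2070 = 0.4140 mol
Q = 0.4140 × 96485 = 39940 C
I = Q / t = 39940 / 6900 s = 5.79 A

5.79 A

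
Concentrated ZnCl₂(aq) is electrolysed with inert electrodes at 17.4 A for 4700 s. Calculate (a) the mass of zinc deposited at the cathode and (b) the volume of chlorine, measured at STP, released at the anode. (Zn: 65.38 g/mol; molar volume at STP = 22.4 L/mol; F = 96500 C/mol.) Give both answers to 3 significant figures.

27.7 g Zn; 9.49 L Cl₂

Q = 17.4 × 4700 = 81780 C; n(e⁻) = 81780 / 96500 = 0.8475 mol
Cathode: Zn²⁺ + 2e⁻ → Zn → n(Zn) = 0.8475/2 = 0.4238 mol → 27.7 g
Anode: 2Cl⁻ → Cl₂ + 2e⁻ → n(Cl₂) = 0.8475/2 = 0.4238 mol → 9.49 L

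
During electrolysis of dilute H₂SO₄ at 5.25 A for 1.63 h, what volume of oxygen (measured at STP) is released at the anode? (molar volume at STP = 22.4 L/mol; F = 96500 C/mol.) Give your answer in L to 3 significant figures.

Charge passed = 5.25 × 5868 = 30810 C
n(e⁻) = 30810 / 96500 = 0.3193 mol
2H₂O → O₂ + 4H⁺ + 4e⁻, so n(O₂) = 0.3193 / 4 = 0.07983 mol
V = 0.07983 × 22.4 = 1.788 L

1.79 L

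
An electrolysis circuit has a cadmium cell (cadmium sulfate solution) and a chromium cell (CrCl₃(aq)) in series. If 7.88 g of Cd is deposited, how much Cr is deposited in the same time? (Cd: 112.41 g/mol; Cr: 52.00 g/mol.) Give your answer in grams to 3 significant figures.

n(Cd) = 7.88 / 112.41 = 0.07010 mol
Cd²⁺ + 2e⁻ → Cd, so n(e⁻) = 2 × 0.07010 = 0.1402 mol
The cells are in series, so the same charge (and hence the same n(e⁻) = 0.1402 mol) passes through both.
Cr³⁺ + 3e⁻ → Cr, so n(Cr) = 0.1402 / 3 = 0.04673 mol
m(Cr) = 0.04673 × 52.00 = 2.43 g

2.43 g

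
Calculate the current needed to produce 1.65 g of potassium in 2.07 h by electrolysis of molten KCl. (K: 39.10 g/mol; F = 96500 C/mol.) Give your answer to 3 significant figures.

n(K) = 1.65 / 39.10 = 0.04220 mol
K⁺ + e⁻ → K, so n(e⁻) = 0.04220 mol
Q = 0.04220 × 96500 = 4072 C
I = Q / t = 4072 / 7452 s = 0.546 A

0.546 A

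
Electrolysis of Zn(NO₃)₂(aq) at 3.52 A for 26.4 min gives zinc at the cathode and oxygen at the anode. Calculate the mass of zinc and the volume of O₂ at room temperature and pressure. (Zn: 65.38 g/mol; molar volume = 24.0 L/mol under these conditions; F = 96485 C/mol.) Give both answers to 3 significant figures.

1.89 g Zn; 0.347 L O₂

Q = 3.52 × 1584 = 5576 C; n(e⁻) = 5576 / 96485 = 0.05779 mol
Cathode: Zn²⁺ + 2e⁻ → Zn → n(Zn) = 0.05779/2 = 0.02890 mol → 1.89 g
Anode: 2H₂O → O₂ + 4H⁺ + 4e⁻ → n(O₂) = 0.05779/4 = 0.01445 mol → 0.347 L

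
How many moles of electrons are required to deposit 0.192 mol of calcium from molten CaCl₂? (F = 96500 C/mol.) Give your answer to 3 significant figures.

0.384 mol

Ca²⁺ + 2e⁻ → Ca, so n(e⁻) = 2 × 0.192 = 0.3840 mol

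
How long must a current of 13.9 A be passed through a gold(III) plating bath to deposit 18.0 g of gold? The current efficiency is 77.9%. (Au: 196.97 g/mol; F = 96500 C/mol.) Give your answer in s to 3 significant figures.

2440 s

n(Au) = 18.0 / 196.97 = 0.09138 mol
Au³⁺ + 3e⁻ → Au, so n(e⁻) = 3 × 0.09138 = 0.2741 mol
Q = 0.2741 × 96500 / 0.779 = 33950 C
t = Q / I = 33950 / 13.9 = 2442 s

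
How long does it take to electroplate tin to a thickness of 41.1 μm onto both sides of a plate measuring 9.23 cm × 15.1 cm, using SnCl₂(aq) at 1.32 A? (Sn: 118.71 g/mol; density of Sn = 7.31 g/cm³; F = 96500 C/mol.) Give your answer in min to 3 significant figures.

Plated area = 2 × 9.23 × 15.1 = 278.7 cm²
Volume = 278.7 × 41.1×10⁻⁴ cm = 1.145 cm³
m(Sn) = 1.145 × 7.31 = 8.370 g
n(Sn) = 8.370 / 118.71 = 0.07051 mol; n(e⁻) = 2 × 0.07051 = 0.1410 mol
Q = 0.1410 × 96500 = 13610 C
t = 13610 / 1.32 = 10310 s = 172 min

172 min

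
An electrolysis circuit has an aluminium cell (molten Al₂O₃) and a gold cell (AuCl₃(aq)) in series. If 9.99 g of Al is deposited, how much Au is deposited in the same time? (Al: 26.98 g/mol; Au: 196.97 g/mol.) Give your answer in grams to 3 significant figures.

n(Al) = 9.99 / 26.98 = 0.3703 mol
Al³⁺ + 3e⁻ → Al, so n(e⁻) = 3 × 0.3703 = 1.111 mol
Same current for the same time ⇒ same n(e⁻) = 1.111 mol in both cells.
Au³⁺ + 3e⁻ → Au, so n(Au) = 1.111 / 3 = 0.3703 mol
m(Au) = 0.3703 × 196.97 = 72.9 g

72.9 g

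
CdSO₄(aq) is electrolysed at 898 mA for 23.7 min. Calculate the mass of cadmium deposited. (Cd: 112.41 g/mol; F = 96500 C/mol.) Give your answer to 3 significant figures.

0.744 g

Charge passed = 0.898 × 1422 = 1277 C
n(e⁻) = Q/F = 1277/96500 = 0.01323 mol
Cd²⁺ + 2e⁻ → Cd, so n(Cd) = 0.01323 / 2 = 0.006615 mol
m = 0.006615 × 112.41 = 0.744 g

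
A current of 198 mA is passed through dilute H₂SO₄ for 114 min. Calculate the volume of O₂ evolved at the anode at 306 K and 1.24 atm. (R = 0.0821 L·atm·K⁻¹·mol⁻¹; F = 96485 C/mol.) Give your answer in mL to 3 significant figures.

71.1 mL

Q = 0.198 A × 6840 s = 1354 C
n(e⁻) = 1354 / 96485 = 0.01403 mol
2H₂O → O₂ + 4H⁺ + 4e⁻, so n(O₂) = 0.01403 / 4 = 0.003508 mol
V = nRT/P = 0.003508 × 0.0821 × 306 / 1.24 = 0.07107 L
= 71.1 mL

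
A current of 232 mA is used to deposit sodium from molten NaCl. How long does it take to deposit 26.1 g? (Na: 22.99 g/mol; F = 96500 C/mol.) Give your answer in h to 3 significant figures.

n(Na) = 26.1 / 22.99 = 1.135 mol
Na⁺ + e⁻ → Na, so n(e⁻) = 1.135 mol
Q = 1.135 × 96500 = 1.095×10^5 C
t = Q / I = 1.095×10^5 / 0.232 = 4.720×10^5 s = 131 h

131 h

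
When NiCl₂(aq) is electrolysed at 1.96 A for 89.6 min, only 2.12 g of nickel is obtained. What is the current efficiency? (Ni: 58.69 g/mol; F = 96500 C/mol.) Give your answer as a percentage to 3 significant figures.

Q = 1.96 × 5376 = 10540 C
n(e⁻) = 10540 / 96500 = 0.1092 mol
Ni²⁺ + 2e⁻ → Ni, so theoretical n(Ni) = 0.05460 mol → 3.204 g
Efficiency = 2.12 / 3.204 = 0.6617 = 66.2%

66.2%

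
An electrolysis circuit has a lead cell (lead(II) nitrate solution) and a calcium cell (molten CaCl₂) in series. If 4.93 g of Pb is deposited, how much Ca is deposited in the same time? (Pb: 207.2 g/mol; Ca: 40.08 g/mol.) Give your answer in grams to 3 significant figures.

0.954 g

n(Pb) = 4.93 / 207.2 = 0.02379 mol
Pb²⁺ + 2e⁻ → Pb, so n(e⁻) = 2 × 0.02379 = 0.04758 mol
The cells are in series, so the same charge (and hence the same n(e⁻) = 0.04758 mol) passes through both.
Ca²⁺ + 2e⁻ → Ca, so n(Ca) = 0.04758 / 2 = 0.02379 mol
m(Ca) = 0.02379 × 40.08 = 0.954 g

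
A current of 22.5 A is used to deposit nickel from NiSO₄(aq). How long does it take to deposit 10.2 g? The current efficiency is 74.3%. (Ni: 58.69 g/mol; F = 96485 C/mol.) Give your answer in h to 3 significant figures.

n(Ni) = 10.2 / 58.69 = 0.1738 mol
Ni²⁺ + 2e⁻ → Ni, so n(e⁻) = 2 × 0.1738 = 0.3476 mol
Q = 0.3476 × 96485 / 0.743 = 45140 C
t = Q / I = 45140 / 22.5 = 2006 s = 0.557 h

0.557 h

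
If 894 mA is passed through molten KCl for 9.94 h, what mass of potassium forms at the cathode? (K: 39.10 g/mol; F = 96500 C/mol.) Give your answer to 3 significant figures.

Q = It = 0.894 × 35784 = 31990 C
Moles of electrons = 31990 / 96500 = 0.3315 mol
K⁺ + e⁻ → K, so n(K) = 0.3315 mol
m = 0.3315 × 39.10 = 13.0 g

13.0 g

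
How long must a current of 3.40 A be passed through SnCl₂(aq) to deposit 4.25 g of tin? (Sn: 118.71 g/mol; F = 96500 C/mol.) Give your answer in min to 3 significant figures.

33.9 min

n(Sn) = 4.25 / 118.71 = 0.03580 mol
Sn²⁺ + 2e⁻ → Sn, so n(e⁻) = 2 × 0.03580 = 0.07160 mol
Q = 0.07160 × 96500 = 6909 C
t = Q / I = 6909 / 3.40 = 2032 s = 33.9 min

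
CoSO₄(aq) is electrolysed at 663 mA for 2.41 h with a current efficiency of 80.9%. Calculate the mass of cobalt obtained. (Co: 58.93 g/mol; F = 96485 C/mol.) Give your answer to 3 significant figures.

1.42 g

Q = 0.663 × 8676 = 5752 C
n(e⁻) = 5752 / 96485 = 0.05962 mol
Co²⁺ + 2e⁻ → Co, so theoretical m(Co) = 0.02981 × 58.93 = 1.757 g
Actual mass = 80.9% × 1.757 = 1.42 g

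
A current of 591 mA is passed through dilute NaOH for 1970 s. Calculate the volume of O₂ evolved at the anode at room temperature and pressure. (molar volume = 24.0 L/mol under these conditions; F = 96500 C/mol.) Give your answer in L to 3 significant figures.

0.0724 L

Q = It = 0.591 × 1970 = 1164 C
n(e⁻) = 1164 / 96500 = 0.01206 mol
2H₂O → O₂ + 4H⁺ + 4e⁻, so n(O₂) = 0.01206 / 4 = 0.003015 mol
V = 0.003015 × 24.0 = 0.07236 L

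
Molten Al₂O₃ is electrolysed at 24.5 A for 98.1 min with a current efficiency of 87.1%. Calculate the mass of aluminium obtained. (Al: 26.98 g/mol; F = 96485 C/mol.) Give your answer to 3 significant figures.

Q = 24.5 × 5886 = 1.442×10^5 C
n(e⁻) = 1.442×10^5 / 96485 = 1.495 mol
Al³⁺ + 3e⁻ → Al, so theoretical m(Al) = 0.4983 × 26.98 = 13.44 g
Actual mass = 87.1% × 13.44 = 11.7 g

11.7 g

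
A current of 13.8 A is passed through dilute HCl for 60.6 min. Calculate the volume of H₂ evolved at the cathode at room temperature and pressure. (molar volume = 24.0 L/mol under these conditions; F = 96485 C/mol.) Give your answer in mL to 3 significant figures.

Charge passed = 13.8 × 3636 = 50180 C
n(e⁻) = 50180 / 96485 = 0.5201 mol
2H⁺ + 2e⁻ → H₂, so n(H₂) = 0.5201 / 2 = 0.2601 mol
V = 0.2601 × 24.0 = 6.242 L
= 6240 mL

6240 mL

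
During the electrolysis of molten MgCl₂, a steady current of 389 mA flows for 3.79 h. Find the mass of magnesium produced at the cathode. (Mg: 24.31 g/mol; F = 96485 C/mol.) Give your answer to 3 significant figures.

Q = 0.389 A × 13644 s = 5308 C
n(e⁻) = Q/F = 5308/96485 = 0.05501 mol
Mg²⁺ + 2e⁻ → Mg, so n(Mg) = 0.05501 / 2 = 0.02751 mol
m = 0.02751 × 24.31 = 0.669 g

0.669 g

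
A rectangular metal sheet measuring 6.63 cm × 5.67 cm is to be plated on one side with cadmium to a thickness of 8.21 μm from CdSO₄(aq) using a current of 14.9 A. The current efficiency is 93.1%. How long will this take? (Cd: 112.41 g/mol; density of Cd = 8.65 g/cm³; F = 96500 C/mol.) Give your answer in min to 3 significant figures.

Plated area = 6.63 × 5.67 = 37.59 cm²
Volume = 37.59 × 8.21×10⁻⁴ cm = 0.03086 cm³
m(Cd) = 0.03086 × 8.65 = 0.2669 g
n(Cd) = 0.2669 / 112.41 = 0.002374 mol; n(e⁻) = 2 × 0.002374 = 0.004748 mol
Q = 0.004748 × 96500 / 0.931 = 492.1 C
t = 492.1 / 14.9 = 33.03 s = 0.551 min

0.551 min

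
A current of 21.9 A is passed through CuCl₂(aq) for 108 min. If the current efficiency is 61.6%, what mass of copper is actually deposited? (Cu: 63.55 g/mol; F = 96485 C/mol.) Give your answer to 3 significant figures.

Q = 21.9 × 6480 = 1.419×10^5 C
n(e⁻) = 1.419×10^5 / 96485 = 1.471 mol
Cu²⁺ + 2e⁻ → Cu, so theoretical m(Cu) = 0.7355 × 63.55 = 46.74 g
Actual mass = 61.6% × 46.74 = 28.8 g

28.8 g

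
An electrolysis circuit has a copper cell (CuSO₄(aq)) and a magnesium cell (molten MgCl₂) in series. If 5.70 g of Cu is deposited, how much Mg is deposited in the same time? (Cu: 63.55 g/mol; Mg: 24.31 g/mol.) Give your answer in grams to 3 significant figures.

2.18 g

n(Cu) = 5.70 / 63.55 = 0.08969 mol
Cu²⁺ + 2e⁻ → Cu, so n(e⁻) = 2 × 0.08969 = 0.1794 mol
In series, the same 0.1794 mol of electrons flows through the second cell.
Mg²⁺ + 2e⁻ → Mg, so n(Mg) = 0.1794 / 2 = 0.08970 mol
m(Mg) = 0.08970 × 24.31 = 2.18 g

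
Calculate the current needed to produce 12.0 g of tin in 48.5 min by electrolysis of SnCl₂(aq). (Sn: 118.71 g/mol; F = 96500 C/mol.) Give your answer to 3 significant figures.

n(Sn) = 12.0 / 118.71 = 0.1011 mol
Sn²⁺ + 2e⁻ → Sn, so n(e⁻) = 2 × 0.1011 = 0.2022 mol
Q = 0.2022 × 96500 = 19510 C
I = Q / t = 19510 / 2910 s = 6.70 A

6.70 A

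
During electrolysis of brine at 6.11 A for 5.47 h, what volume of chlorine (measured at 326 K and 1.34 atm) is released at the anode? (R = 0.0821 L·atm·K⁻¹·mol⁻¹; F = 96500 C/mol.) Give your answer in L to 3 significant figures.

Charge passed = 6.11 × 19692 = 1.203×10^5 C
n(e⁻) = 1.203×10^5 / 96500 = 1.247 mol
2Cl⁻ → Cl₂ + 2e⁻, so n(Cl₂) = 1.247 / 2 = 0.6235 mol
V = nRT/P = 0.6235 × 0.0821 × 326 / 1.34 = 12.45 L

12.5 L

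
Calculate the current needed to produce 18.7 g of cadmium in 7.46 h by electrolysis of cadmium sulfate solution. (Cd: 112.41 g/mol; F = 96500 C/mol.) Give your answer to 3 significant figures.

n(Cd) = 18.7 / 112.41 = 0.1664 mol
Cd²⁺ + 2e⁻ → Cd, so n(e⁻) = 2 × 0.1664 = 0.3328 mol
Q = 0.3328 × 96500 = 32120 C
I = Q / t = 32120 / 26856 s = 1.20 A

1.20 A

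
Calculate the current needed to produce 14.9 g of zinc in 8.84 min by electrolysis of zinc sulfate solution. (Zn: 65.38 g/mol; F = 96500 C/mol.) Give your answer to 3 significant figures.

82.9 A

n(Zn) = 14.9 / 65.38 = 0.2279 mol
Zn²⁺ + 2e⁻ → Zn, so n(e⁻) = 2 × 0.2279 = 0.4558 mol
Q = 0.4558 × 96500 = 43980 C
I = Q / t = 43980 / 530.4 s = 82.9 A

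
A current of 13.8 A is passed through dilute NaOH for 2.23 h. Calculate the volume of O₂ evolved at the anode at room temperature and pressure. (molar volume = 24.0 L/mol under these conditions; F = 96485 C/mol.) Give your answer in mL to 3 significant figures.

Q = 13.8 A × 8028 s = 1.108×10^5 C
n(e⁻) = Q/F = 1.108×10^5/96485 = 1.148 mol
2H₂O → O₂ + 4H⁺ + 4e⁻, so n(O₂) = 1.148 / 4 = 0.2870 mol
V = 0.2870 × 24.0 = 6.888 L
= 6890 mL

6890 mL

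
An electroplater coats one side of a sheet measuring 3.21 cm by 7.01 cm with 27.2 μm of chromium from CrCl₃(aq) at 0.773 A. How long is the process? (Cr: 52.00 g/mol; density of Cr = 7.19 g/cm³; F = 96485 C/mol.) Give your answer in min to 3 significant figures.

Plated area = 3.21 × 7.01 = 22.50 cm²
Volume = 22.50 × 27.2×10⁻⁴ cm = 0.06120 cm³
m(Cr) = 0.06120 × 7.19 = 0.4400 g
n(Cr) = 0.4400 / 52.00 = 0.008462 mol; n(e⁻) = 3 × 0.008462 = 0.02539 mol
Q = 0.02539 × 96485 = 2450 C
t = 2450 / 0.773 = 3169 s = 52.8 min

52.8 min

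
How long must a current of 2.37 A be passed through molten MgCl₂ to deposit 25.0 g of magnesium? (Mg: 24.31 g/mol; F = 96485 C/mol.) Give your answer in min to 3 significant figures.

1400 min

n(Mg) = 25.0 / 24.31 = 1.028 mol
Mg²⁺ + 2e⁻ → Mg, so n(e⁻) = 2 × 1.028 = 2.056 mol
Q = 2.056 × 96485 = 1.984×10^5 C
t = Q / I = 1.984×10^5 / 2.37 = 83710 s = 1400 min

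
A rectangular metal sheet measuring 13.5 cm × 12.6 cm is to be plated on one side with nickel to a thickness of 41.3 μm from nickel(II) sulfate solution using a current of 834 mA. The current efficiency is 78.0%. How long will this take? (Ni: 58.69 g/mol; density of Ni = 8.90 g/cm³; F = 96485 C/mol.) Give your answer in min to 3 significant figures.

527 min

Plated area = 13.5 × 12.6 = 170.1 cm²
Volume = 170.1 × 41.3×10⁻⁴ cm = 0.7025 cm³
m(Ni) = 0.7025 × 8.90 = 6.252 g
n(Ni) = 6.252 / 58.69 = 0.1065 mol; n(e⁻) = 2 × 0.1065 = 0.2130 mol
Q = 0.2130 × 96485 / 0.780 = 26350 C
t = 26350 / 0.834 = 31590 s = 527 min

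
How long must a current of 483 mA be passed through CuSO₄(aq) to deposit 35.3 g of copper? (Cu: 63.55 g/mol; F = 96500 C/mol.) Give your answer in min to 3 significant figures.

3700 min

n(Cu) = 35.3 / 63.55 = 0.5555 mol
Cu²⁺ + 2e⁻ → Cu, so n(e⁻) = 2 × 0.5555 = 1.111 mol
Q = 1.111 × 96500 = 1.072×10^5 C
t = Q / I = 1.072×10^5 / 0.483 = 2.219×10^5 s = 3700 min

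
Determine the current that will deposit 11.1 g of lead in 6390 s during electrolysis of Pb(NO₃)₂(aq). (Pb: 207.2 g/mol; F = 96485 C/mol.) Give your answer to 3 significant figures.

n(Pb) = 11.1 / 207.2 = 0.05357 mol
Pb²⁺ + 2e⁻ → Pb, so n(e⁻) = 2 × 0.05357 = 0.1071 mol
Q = 0.1071 × 96485 = 10330 C
I = Q / t = 10330 / 6390 s = 1.62 A

1.62 A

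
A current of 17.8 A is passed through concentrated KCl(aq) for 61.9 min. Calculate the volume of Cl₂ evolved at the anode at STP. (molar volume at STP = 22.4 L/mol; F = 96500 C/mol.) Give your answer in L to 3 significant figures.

Q = It = 17.8 × 3714 = 66110 C
Moles of electrons = 66110 / 96500 = 0.6851 mol
2Cl⁻ → Cl₂ + 2e⁻, so n(Cl₂) = 0.6851 / 2 = 0.3426 mol
V = 0.3426 × 22.4 = 7.674 L

7.67 L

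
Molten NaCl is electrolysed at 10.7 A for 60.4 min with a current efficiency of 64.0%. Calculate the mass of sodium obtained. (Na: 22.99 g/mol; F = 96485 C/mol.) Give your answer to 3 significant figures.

Q = 10.7 × 3624 = 38780 C
n(e⁻) = 38780 / 96485 = 0.4019 mol
Na⁺ + e⁻ → Na, so theoretical m(Na) = 0.4019 × 22.99 = 9.240 g
Actual mass = 64.0% × 9.240 = 5.91 g

5.91 g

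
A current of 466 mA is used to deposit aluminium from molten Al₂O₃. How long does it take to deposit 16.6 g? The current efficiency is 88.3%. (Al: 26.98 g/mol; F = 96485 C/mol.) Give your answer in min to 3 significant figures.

n(Al) = 16.6 / 26.98 = 0.6153 mol
Al³⁺ + 3e⁻ → Al, so n(e⁻) = 3 × 0.6153 = 1.846 mol
Q = 1.846 × 96485 / 0.883 = 2.017×10^5 C
t = Q / I = 2.017×10^5 / 0.466 = 4.328×10^5 s = 7210 min

7210 min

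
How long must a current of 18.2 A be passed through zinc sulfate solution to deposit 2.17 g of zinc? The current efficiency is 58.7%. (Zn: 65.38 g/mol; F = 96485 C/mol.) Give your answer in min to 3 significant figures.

n(Zn) = 2.17 / 65.38 = 0.03319 mol
Zn²⁺ + 2e⁻ → Zn, so n(e⁻) = 2 × 0.03319 = 0.06638 mol
Q = 0.06638 × 96485 / 0.587 = 10910 C
t = Q / I = 10910 / 18.2 = 599.5 s = 9.99 min

9.99 min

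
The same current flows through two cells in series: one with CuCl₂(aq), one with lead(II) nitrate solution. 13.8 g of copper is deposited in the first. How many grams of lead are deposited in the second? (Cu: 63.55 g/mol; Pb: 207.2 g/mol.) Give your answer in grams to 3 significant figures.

n(Cu) = 13.8 / 63.55 = 0.2172 mol
Cu²⁺ + 2e⁻ → Cu, so n(e⁻) = 2 × 0.2172 = 0.4344 mol
In series, the same 0.4344 mol of electrons flows through the second cell.
Pb²⁺ + 2e⁻ → Pb, so n(Pb) = 0.4344 / 2 = 0.2172 mol
m(Pb) = 0.2172 × 207.2 = 45.0 g

45.0 g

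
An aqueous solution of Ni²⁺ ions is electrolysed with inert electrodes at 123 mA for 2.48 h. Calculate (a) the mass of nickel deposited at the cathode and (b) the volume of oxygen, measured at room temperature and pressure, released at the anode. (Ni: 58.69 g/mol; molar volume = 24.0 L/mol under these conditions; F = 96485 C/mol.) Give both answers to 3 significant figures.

Q = 0.123 × 8928 = 1098 C; n(e⁻) = 1098 / 96485 = 0.01138 mol
Cathode: Ni²⁺ + 2e⁻ → Ni → n(Ni) = 0.01138/2 = 0.005690 mol → 0.334 g
Anode: 2H₂O → O₂ + 4H⁺ + 4e⁻ → n(O₂) = 0.01138/4 = 0.002845 mol → 0.0683 L

0.334 g Ni; 0.0683 L O₂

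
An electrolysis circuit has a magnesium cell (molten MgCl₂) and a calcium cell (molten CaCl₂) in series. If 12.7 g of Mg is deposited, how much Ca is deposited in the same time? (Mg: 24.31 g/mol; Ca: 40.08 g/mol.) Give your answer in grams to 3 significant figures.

20.9 g

n(Mg) = 12.7 / 24.31 = 0.5224 mol
Mg²⁺ + 2e⁻ → Mg, so n(e⁻) = 2 × 0.5224 = 1.045 mol
The cells are in series, so the same charge (and hence the same n(e⁻) = 1.045 mol) passes through both.
Ca²⁺ + 2e⁻ → Ca, so n(Ca) = 1.045 / 2 = 0.5225 mol
m(Ca) = 0.5225 × 40.08 = 20.9 g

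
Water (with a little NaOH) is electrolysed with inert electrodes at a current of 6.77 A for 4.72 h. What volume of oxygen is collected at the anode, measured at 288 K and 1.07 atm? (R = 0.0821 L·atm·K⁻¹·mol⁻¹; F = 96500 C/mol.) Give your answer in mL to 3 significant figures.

6590 mL

Q = 6.77 A × 16992 s = 1.150×10^5 C
Moles of electrons = 1.150×10^5 / 96500 = 1.192 mol
2H₂O → O₂ + 4H⁺ + 4e⁻, so n(O₂) = 1.192 / 4 = 0.2980 mol
V = nRT/P = 0.2980 × 0.0821 × 288 / 1.07 = 6.585 L
= 6590 mL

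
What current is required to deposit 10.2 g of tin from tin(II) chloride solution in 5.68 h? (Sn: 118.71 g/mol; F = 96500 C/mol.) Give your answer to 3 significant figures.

0.811 A

n(Sn) = 10.2 / 118.71 = 0.08592 mol
Sn²⁺ + 2e⁻ → Sn, so n(e⁻) = 2 × 0.08592 = 0.1718 mol
Q = 0.1718 × 96500 = 16580 C
I = Q / t = 16580 / 20448 s = 0.811 A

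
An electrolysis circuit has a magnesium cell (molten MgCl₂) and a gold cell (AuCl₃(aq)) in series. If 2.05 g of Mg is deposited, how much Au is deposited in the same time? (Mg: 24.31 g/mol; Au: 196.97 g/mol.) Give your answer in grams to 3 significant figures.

11.1 g

n(Mg) = 2.05 / 24.31 = 0.08433 mol
Mg²⁺ + 2e⁻ → Mg, so n(e⁻) = 2 × 0.08433 = 0.1687 mol
In series, the same 0.1687 mol of electrons flows through the second cell.
Au³⁺ + 3e⁻ → Au, so n(Au) = 0.1687 / 3 = 0.05623 mol
m(Au) = 0.05623 × 196.97 = 11.1 g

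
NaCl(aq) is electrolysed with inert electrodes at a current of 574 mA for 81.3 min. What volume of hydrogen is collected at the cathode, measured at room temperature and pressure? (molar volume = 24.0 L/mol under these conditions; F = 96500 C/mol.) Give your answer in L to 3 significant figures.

0.348 L

Q = 0.574 A × 4878 s = 2800 C
Moles of electrons = 2800 / 96500 = 0.02902 mol
2H⁺ + 2e⁻ → H₂, so n(H₂) = 0.02902 / 2 = 0.01451 mol
V = 0.01451 × 24.0 = 0.3482 L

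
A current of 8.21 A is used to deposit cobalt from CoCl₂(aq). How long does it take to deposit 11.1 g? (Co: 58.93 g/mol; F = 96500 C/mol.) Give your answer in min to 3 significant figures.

73.8 min

n(Co) = 11.1 / 58.93 = 0.1884 mol
Co²⁺ + 2e⁻ → Co, so n(e⁻) = 2 × 0.1884 = 0.3768 mol
Q = 0.3768 × 96500 = 36360 C
t = Q / I = 36360 / 8.21 = 4429 s = 73.8 min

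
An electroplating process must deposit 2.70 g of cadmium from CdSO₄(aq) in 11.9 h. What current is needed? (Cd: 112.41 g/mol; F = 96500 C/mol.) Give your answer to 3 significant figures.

n(Cd) = 2.70 / 112.41 = 0.02402 mol
Cd²⁺ + 2e⁻ → Cd, so n(e⁻) = 2 × 0.02402 = 0.04804 mol
Q = 0.04804 × 96500 = 4636 C
I = Q / t = 4636 / 42840 s = 0.108 A

0.108 A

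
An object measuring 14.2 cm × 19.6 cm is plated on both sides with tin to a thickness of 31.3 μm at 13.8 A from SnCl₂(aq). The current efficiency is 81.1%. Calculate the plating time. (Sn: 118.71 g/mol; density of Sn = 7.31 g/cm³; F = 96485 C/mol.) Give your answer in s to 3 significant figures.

Plated area = 2 × 14.2 × 19.6 = 556.6 cm²
Volume = 556.6 × 31.3×10⁻⁴ cm = 1.742 cm³
m(Sn) = 1.742 × 7.31 = 12.73 g
n(Sn) = 12.73 / 118.71 = 0.1072 mol; n(e⁻) = 2 × 0.1072 = 0.2144 mol
Q = 0.2144 × 96485 / 0.811 = 25510 C
t = 25510 / 13.8 = 1849 s

1850 s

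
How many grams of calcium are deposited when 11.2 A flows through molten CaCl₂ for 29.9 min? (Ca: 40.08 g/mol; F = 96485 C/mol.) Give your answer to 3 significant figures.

Q = 11.2 A × 1794 s = 20090 C
n(e⁻) = Q/F = 20090/96485 = 0.2082 mol
Ca²⁺ + 2e⁻ → Ca, so n(Ca) = 0.2082 / 2 = 0.1041 mol
m = 0.1041 × 40.08 = 4.17 g

4.17 g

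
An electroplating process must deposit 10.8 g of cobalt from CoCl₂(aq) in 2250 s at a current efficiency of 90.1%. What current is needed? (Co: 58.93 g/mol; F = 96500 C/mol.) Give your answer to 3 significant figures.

n(Co) = 10.8 / 58.93 = 0.1833 mol
Co²⁺ + 2e⁻ → Co, so n(e⁻) = 2 × 0.1833 = 0.3666 mol
Q = 0.3666 × 96500 / 0.901 = 39260 C
I = Q / t = 39260 / 2250 s = 17.4 A

17.4 A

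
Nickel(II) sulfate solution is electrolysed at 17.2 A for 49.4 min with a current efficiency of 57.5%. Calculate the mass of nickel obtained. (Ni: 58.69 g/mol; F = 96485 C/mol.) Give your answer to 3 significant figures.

8.92 g

Q = 17.2 × 2964 = 50980 C
n(e⁻) = 50980 / 96485 = 0.5284 mol
Ni²⁺ + 2e⁻ → Ni, so theoretical m(Ni) = 0.2642 × 58.69 = 15.51 g
Actual mass = 57.5% × 15.51 = 8.92 g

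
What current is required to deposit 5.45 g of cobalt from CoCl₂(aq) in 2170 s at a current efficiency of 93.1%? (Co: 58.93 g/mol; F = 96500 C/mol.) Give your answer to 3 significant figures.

8.84 A

n(Co) = 5.45 / 58.93 = 0.09248 mol
Co²⁺ + 2e⁻ → Co, so n(e⁻) = 2 × 0.09248 = 0.1850 mol
Q = 0.1850 × 96500 / 0.931 = 19180 C
I = Q / t = 19180 / 2170 s = 8.84 A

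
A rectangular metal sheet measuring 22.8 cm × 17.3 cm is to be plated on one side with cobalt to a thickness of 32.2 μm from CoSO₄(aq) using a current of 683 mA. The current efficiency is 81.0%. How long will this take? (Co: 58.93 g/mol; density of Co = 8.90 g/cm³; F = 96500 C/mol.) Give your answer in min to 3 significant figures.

1120 min

Plated area = 22.8 × 17.3 = 394.4 cm²
Volume = 394.4 × 32.2×10⁻⁴ cm = 1.270 cm³
m(Co) = 1.270 × 8.90 = 11.30 g
n(Co) = 11.30 / 58.93 = 0.1918 mol; n(e⁻) = 2 × 0.1918 = 0.3836 mol
Q = 0.3836 × 96500 / 0.810 = 45700 C
t = 45700 / 0.683 = 66910 s = 1120 min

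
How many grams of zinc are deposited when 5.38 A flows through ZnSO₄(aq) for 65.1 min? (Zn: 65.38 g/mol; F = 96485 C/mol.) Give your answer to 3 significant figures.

Charge passed = 5.38 × 3906 = 21010 C
n(e⁻) = 21010 / 96485 = 0.2178 mol
Zn²⁺ + 2e⁻ → Zn, so n(Zn) = 0.2178 / 2 = 0.1089 mol
m = 0.1089 × 65.38 = 7.12 g

7.12 g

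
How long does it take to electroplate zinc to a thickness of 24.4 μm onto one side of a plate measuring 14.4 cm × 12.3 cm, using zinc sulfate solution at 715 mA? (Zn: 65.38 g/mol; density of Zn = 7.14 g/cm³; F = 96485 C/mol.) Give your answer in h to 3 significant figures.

3.54 h

Plated area = 14.4 × 12.3 = 177.1 cm²
Volume = 177.1 × 24.4×10⁻⁴ cm = 0.4321 cm³
m(Zn) = 0.4321 × 7.14 = 3.085 g
n(Zn) = 3.085 / 65.38 = 0.04719 mol; n(e⁻) = 2 × 0.04719 = 0.09438 mol
Q = 0.09438 × 96485 = 9106 C
t = 9106 / 0.715 = 12740 s = 3.54 h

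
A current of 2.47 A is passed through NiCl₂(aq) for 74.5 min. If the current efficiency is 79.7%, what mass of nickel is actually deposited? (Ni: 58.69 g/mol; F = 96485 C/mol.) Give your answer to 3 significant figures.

2.68 g

Q = 2.47 × 4470 = 11040 C
n(e⁻) = 11040 / 96485 = 0.1144 mol
Ni²⁺ + 2e⁻ → Ni, so theoretical m(Ni) = 0.05720 × 58.69 = 3.357 g
Actual mass = 79.7% × 3.357 = 2.68 g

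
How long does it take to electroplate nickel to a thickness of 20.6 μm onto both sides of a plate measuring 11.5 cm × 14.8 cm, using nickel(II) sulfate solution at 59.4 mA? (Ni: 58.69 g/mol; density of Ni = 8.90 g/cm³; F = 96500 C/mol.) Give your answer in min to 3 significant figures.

5760 min

Plated area = 2 × 11.5 × 14.8 = 340.4 cm²
Volume = 340.4 × 20.6×10⁻⁴ cm = 0.7012 cm³
m(Ni) = 0.7012 × 8.90 = 6.241 g
n(Ni) = 6.241 / 58.69 = 0.1063 mol; n(e⁻) = 2 × 0.1063 = 0.2126 mol
Q = 0.2126 × 96500 = 20520 C
t = 20520 / 0.0594 = 3.455×10^5 s = 5760 min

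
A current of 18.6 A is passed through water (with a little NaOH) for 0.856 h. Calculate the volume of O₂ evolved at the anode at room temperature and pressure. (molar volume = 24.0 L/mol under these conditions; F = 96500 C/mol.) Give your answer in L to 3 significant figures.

Q = It = 18.6 × 3081.6 = 57320 C
n(e⁻) = 57320 / 96500 = 0.5940 mol
2H₂O → O₂ + 4H⁺ + 4e⁻, so n(O₂) = 0.5940 / 4 = 0.1485 mol
V = 0.1485 × 24.0 = 3.564 L

3.56 L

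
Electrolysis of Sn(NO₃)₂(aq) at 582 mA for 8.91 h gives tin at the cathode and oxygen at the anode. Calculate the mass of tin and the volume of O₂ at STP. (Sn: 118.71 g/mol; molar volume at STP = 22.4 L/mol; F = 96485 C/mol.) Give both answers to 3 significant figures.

11.5 g Sn; 1.08 L O₂

Q = 0.582 × 32076 = 18670 C; n(e⁻) = 18670 / 96485 = 0.1935 mol
Cathode: Sn²⁺ + 2e⁻ → Sn → n(Sn) = 0.1935/2 = 0.09675 mol → 11.5 g
Anode: 2H₂O → O₂ + 4H⁺ + 4e⁻ → n(O₂) = 0.1935/4 = 0.04838 mol → 1.08 L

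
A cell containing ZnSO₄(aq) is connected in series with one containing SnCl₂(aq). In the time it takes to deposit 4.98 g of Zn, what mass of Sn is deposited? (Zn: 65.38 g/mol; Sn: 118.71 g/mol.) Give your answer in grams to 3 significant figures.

9.04 g

n(Zn) = 4.98 / 65.38 = 0.07617 mol
Zn²⁺ + 2e⁻ → Zn, so n(e⁻) = 2 × 0.07617 = 0.1523 mol
Same current for the same time ⇒ same n(e⁻) = 0.1523 mol in both cells.
Sn²⁺ + 2e⁻ → Sn, so n(Sn) = 0.1523 / 2 = 0.07615 mol
m(Sn) = 0.07615 × 118.71 = 9.04 g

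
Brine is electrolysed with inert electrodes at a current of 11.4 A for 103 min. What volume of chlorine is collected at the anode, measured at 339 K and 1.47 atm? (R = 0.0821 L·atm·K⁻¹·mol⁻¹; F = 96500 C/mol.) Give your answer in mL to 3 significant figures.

6910 mL

Q = 11.4 A × 6180 s = 70450 C
n(e⁻) = Q/F = 70450/96500 = 0.7301 mol
2Cl⁻ → Cl₂ + 2e⁻, so n(Cl₂) = 0.7301 / 2 = 0.3651 mol
V = nRT/P = 0.3651 × 0.0821 × 339 / 1.47 = 6.913 L
= 6910 mL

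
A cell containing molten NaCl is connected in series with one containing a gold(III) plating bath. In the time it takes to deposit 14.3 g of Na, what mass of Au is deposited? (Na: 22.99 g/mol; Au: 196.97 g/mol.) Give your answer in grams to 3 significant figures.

40.8 g

n(Na) = 14.3 / 22.99 = 0.6220 mol
Na⁺ + e⁻ → Na, so n(e⁻) = 0.6220 mol
Same current for the same time ⇒ same n(e⁻) = 0.6220 mol in both cells.
Au³⁺ + 3e⁻ → Au, so n(Au) = 0.6220 / 3 = 0.2073 mol
m(Au) = 0.2073 × 196.97 = 40.8 g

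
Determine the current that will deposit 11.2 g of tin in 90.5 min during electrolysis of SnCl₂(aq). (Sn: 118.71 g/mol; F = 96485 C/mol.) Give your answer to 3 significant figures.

n(Sn) = 11.2 / 118.71 = 0.09435 mol
Sn²⁺ + 2e⁻ → Sn, so n(e⁻) = 2 × 0.09435 = 0.1887 mol
Q = 0.1887 × 96485 = 18210 C
I = Q / t = 18210 / 5430 s = 3.35 A

3.35 A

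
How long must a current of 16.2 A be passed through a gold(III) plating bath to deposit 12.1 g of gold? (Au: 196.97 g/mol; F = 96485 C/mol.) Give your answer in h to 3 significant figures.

0.305 h

n(Au) = 12.1 / 196.97 = 0.06143 mol
Au³⁺ + 3e⁻ → Au, so n(e⁻) = 3 × 0.06143 = 0.1843 mol
Q = 0.1843 × 96485 = 17780 C
t = Q / I = 17780 / 16.2 = 1098 s = 0.305 h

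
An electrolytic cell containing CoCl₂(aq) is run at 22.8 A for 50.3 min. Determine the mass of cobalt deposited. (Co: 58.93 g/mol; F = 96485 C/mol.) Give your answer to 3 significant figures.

21.0 g

Q = It = 22.8 × 3018 = 68810 C
Moles of electrons = 68810 / 96485 = 0.7132 mol
Co²⁺ + 2e⁻ → Co, so n(Co) = 0.7132 / 2 = 0.3566 mol
m = 0.3566 × 58.93 = 21.0 g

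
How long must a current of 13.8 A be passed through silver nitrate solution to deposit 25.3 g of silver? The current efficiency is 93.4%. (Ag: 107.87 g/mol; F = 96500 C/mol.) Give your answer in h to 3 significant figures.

0.488 h

n(Ag) = 25.3 / 107.87 = 0.2345 mol
Ag⁺ + e⁻ → Ag, so n(e⁻) = 0.2345 mol
Q = 0.2345 × 96500 / 0.934 = 24230 C
t = Q / I = 24230 / 13.8 = 1756 s = 0.488 h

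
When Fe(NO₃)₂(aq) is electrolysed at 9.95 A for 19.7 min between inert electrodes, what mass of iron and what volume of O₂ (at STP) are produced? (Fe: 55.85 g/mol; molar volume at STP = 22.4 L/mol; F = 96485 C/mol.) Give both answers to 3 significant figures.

3.40 g Fe; 0.683 L O₂

Q = 9.95 × 1182 = 11760 C; n(e⁻) = 11760 / 96485 = 0.1219 mol
Cathode: Fe²⁺ + 2e⁻ → Fe → n(Fe) = 0.1219/2 = 0.06095 mol → 3.40 g
Anode: 2H₂O → O₂ + 4H⁺ + 4e⁻ → n(O₂) = 0.1219/4 = 0.03048 mol → 0.683 L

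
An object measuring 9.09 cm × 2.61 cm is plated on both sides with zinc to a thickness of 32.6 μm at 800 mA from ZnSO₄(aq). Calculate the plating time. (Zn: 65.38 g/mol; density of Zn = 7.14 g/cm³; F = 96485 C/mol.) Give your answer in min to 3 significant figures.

Plated area = 2 × 9.09 × 2.61 = 47.45 cm²
Volume = 47.45 × 32.6×10⁻⁴ cm = 0.1547 cm³
m(Zn) = 0.1547 × 7.14 = 1.105 g
n(Zn) = 1.105 / 65.38 = 0.01690 mol; n(e⁻) = 2 × 0.01690 = 0.03380 mol
Q = 0.03380 × 96485 = 3261 C
t = 3261 / 0.800 = 4076 s = 67.9 min

67.9 min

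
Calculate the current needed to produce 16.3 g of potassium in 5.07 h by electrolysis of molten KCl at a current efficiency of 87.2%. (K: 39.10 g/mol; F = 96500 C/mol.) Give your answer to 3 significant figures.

2.53 A

n(K) = 16.3 / 39.10 = 0.4169 mol
K⁺ + e⁻ → K, so n(e⁻) = 0.4169 mol
Q = 0.4169 × 96500 / 0.872 = 46140 C
I = Q / t = 46140 / 18252 s = 2.53 A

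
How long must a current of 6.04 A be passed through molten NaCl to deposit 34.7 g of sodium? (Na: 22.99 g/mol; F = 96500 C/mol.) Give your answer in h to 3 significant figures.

n(Na) = 34.7 / 22.99 = 1.509 mol
Na⁺ + e⁻ → Na, so n(e⁻) = 1.509 mol
Q = 1.509 × 96500 = 1.456×10^5 C
t = Q / I = 1.456×10^5 / 6.04 = 24110 s = 6.70 h

6.70 h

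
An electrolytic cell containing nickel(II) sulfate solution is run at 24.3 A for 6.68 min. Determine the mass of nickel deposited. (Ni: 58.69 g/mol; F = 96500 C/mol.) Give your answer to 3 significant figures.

2.96 g

Q = 24.3 A × 400.8 s = 9739 C
n(e⁻) = Q/F = 9739/96500 = 0.1009 mol
Ni²⁺ + 2e⁻ → Ni, so n(Ni) = 0.1009 / 2 = 0.05045 mol
m = 0.05045 × 58.69 = 2.96 g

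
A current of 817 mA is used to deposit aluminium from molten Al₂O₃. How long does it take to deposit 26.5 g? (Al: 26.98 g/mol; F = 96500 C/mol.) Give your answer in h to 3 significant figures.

96.7 h

n(Al) = 26.5 / 26.98 = 0.9822 mol
Al³⁺ + 3e⁻ → Al, so n(e⁻) = 3 × 0.9822 = 2.947 mol
Q = 2.947 × 96500 = 2.844×10^5 C
t = Q / I = 2.844×10^5 / 0.817 = 3.481×10^5 s = 96.7 h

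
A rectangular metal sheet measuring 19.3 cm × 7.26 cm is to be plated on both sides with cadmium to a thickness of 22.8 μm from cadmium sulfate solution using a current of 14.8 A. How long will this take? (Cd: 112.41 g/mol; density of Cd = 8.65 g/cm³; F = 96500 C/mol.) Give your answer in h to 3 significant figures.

Plated area = 2 × 19.3 × 7.26 = 280.2 cm²
Volume = 280.2 × 22.8×10⁻⁴ cm = 0.6389 cm³
m(Cd) = 0.6389 × 8.65 = 5.526 g
n(Cd) = 5.526 / 112.41 = 0.04916 mol; n(e⁻) = 2 × 0.04916 = 0.09832 mol
Q = 0.09832 × 96500 = 9488 C
t = 9488 / 14.8 = 641.1 s = 0.178 h

0.178 h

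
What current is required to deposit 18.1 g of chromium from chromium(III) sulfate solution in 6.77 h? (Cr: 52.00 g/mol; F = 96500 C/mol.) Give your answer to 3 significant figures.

n(Cr) = 18.1 / 52.00 = 0.3481 mol
Cr³⁺ + 3e⁻ → Cr, so n(e⁻) = 3 × 0.3481 = 1.044 mol
Q = 1.044 × 96500 = 1.007×10^5 C
I = Q / t = 1.007×10^5 / 24372 s = 4.13 A

4.13 A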